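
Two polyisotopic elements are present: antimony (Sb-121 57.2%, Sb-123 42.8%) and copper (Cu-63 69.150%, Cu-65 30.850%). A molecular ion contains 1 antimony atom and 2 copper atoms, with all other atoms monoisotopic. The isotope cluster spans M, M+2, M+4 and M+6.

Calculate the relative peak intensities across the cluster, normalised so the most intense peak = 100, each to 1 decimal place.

Antimony pattern (n=1): 0.5720 : 0.4280
Copper pattern (n=2): 0.47817225 : 0.4266555 : 0.09517225
Convolve the two distributions (both contribute in 2-u steps):
  M: 0.5720×0.47817225 = 0.273515
  M+2: 0.5720×0.4266555 + 0.4280×0.47817225 = 0.448705
  M+4: 0.5720×0.09517225 + 0.4280×0.4266555 = 0.237047
  M+6: 0.4280×0.09517225 = 0.040734
Scale to base peak (0.448705) = 100: 61.0 : 100.0 : 52.8 : 9.1

61.0 : 100.0 : 52.8 : 9.1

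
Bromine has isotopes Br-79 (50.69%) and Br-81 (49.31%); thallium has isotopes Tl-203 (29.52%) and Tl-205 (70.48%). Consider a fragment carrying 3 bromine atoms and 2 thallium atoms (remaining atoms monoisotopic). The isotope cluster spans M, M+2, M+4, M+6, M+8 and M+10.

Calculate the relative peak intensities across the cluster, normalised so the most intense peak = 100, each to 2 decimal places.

3.21 : 24.73 : 72.24 : 100.00 : 66.14 : 16.87

Bromine pattern (n=3): 0.13024674 : 0.3801026 : 0.36975457 : 0.11989609
Thallium pattern (n=2): 0.08714304 : 0.41611392 : 0.49674304
Convolve the two distributions (both contribute in 2-u steps):
  M: 0.13024674×0.08714304 = 0.011350
  M+2: 0.13024674×0.41611392 + 0.3801026×0.08714304 = 0.087321
  M+4: 0.13024674×0.49674304 + 0.3801026×0.41611392 + 0.36975457×0.08714304 = 0.255087
  M+6: 0.3801026×0.49674304 + 0.36975457×0.41611392 + 0.11989609×0.08714304 = 0.353121
  M+8: 0.36975457×0.49674304 + 0.11989609×0.41611392 = 0.233563
  M+10: 0.11989609×0.49674304 = 0.059558
Scale to base peak (0.353121) = 100: 3.21 : 24.73 : 72.24 : 100.00 : 66.14 : 16.87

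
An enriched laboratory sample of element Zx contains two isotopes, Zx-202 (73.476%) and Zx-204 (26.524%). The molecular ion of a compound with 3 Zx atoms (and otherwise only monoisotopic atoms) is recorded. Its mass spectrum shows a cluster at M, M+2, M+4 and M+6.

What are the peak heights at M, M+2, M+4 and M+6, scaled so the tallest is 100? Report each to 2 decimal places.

92.34 : 100.00 : 36.10 : 4.34

The 3 Zx atoms are independent, so intensities follow the terms of (0.73476 + 0.26524)^3.
P(M) = 0.73476^3 = 0.396677
P(M+2) = 3 × 0.73476^2 × 0.26524^1 = 0.429587
P(M+4) = 3 × 0.73476^1 × 0.26524^2 = 0.155076
P(M+6) = 0.26524^3 = 0.018660
The M+2 peak is largest (0.429587); scaling to 100 gives 92.34 : 100.00 : 36.10 : 4.34.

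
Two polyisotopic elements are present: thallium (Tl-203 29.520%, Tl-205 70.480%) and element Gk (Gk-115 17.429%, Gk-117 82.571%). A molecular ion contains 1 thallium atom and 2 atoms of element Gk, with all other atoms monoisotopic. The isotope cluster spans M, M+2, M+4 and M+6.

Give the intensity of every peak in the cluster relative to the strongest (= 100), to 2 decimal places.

Thallium pattern (n=1): 0.2952 : 0.7048
Element Gk pattern (n=2): 0.030377 : 0.28782599 : 0.681797
Convolve the two distributions (both contribute in 2-u steps):
  M: 0.2952×0.030377 = 0.008967
  M+2: 0.2952×0.28782599 + 0.7048×0.030377 = 0.106376
  M+4: 0.2952×0.681797 + 0.7048×0.28782599 = 0.404126
  M+6: 0.7048×0.681797 = 0.480531
Scale to base peak (0.480531) = 100: 1.87 : 22.14 : 84.10 : 100.00

1.87 : 22.14 : 84.10 : 100.00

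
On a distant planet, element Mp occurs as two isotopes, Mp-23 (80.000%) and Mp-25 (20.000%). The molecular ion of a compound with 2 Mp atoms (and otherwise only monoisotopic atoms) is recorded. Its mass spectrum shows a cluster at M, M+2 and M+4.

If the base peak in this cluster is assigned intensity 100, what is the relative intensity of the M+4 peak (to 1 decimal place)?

Binomial terms of (0.80000 + 0.20000)^2: M 0.6400, M+2 0.3200, M+4 0.0400 → M is the base peak.
P(M) = C(2,0) × 0.80000^2 × 0.20000^0 = 1 × 0.6400 × 1.0000 = 0.640000 (base)
P(M+4) = C(2,2) × 0.80000^0 × 0.20000^2 = 1 × 1.0000 × 0.0400 = 0.040000
Relative intensity = 0.040000 / 0.640000 × 100 = 6.2

6.2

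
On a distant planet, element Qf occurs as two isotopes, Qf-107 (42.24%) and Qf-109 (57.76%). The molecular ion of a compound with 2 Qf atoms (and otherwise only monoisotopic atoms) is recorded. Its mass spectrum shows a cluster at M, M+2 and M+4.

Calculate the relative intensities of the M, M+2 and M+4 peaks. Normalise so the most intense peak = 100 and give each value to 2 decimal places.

Each Qf atom is independently Qf-107 (p = 0.4224) or Qf-109 (q = 0.5776); the cluster is the binomial expansion (p + q)^2.
P(M) = 0.4224^2 = 0.178422
P(M+2) = 2 × 0.4224^1 × 0.5776^1 = 0.487956
P(M+4) = 0.5776^2 = 0.333622
The M+2 peak is largest (0.487956); scaling to 100 gives 36.57 : 100.00 : 68.37.

36.57 : 100.00 : 68.37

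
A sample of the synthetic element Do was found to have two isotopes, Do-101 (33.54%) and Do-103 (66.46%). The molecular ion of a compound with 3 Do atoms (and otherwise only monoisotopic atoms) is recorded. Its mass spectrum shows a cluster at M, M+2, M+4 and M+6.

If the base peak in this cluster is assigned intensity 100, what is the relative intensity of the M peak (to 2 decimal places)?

Binomial terms of (0.3354 + 0.6646)^3: M 0.0377, M+2 0.2243, M+4 0.4444, M+6 0.2935 → M+4 is the base peak.
P(M+4) = C(3,2) × 0.3354^1 × 0.6646^2 = 3 × 0.3354 × 0.44169316 = 0.444432 (base)
P(M) = C(3,0) × 0.3354^3 × 0.6646^0 = 1 × 0.03773021 × 1.0000 = 0.037730
Relative intensity = 0.037730 / 0.444432 × 100 = 8.49

8.49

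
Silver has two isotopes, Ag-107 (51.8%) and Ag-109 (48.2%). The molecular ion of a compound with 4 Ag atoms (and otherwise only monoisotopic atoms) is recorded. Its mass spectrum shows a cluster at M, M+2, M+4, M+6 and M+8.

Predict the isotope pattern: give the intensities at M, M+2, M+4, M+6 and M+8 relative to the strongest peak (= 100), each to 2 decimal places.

19.25 : 71.65 : 100.00 : 62.03 : 14.43

Each Ag atom is independently Ag-107 (p = 0.518) or Ag-109 (q = 0.482); the cluster is the binomial expansion (p + q)^4.
P(M) = 0.518^4 = 0.071998
P(M+2) = 4 × 0.518^3 × 0.482^1 = 0.267976
P(M+4) = 6 × 0.518^2 × 0.482^2 = 0.374029
P(M+6) = 4 × 0.518^1 × 0.482^3 = 0.232023
P(M+8) = 0.482^4 = 0.053974
The M+4 peak is largest (0.374029); scaling to 100 gives 19.25 : 71.65 : 100.00 : 62.03 : 14.43.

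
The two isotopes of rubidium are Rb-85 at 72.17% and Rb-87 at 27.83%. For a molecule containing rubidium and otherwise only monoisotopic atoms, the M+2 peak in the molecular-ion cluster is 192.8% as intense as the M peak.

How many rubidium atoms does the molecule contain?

The M+2/M ratio from n Rb atoms is n · q/p = n · 0.2783/0.7217.
n = 1.928 × 0.7217/0.2783 = 5.00 ≈ 5

5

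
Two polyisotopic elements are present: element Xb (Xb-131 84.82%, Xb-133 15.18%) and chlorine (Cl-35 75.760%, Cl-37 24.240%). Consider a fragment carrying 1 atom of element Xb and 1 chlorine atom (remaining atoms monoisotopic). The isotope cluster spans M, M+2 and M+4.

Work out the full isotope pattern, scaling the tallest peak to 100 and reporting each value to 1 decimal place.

100.0 : 49.9 : 5.7

Element Xb pattern (n=1): 0.8482 : 0.1518
Chlorine pattern (n=1): 0.7576 : 0.2424
Convolve the two distributions (both contribute in 2-u steps):
  M: 0.8482×0.7576 = 0.642596
  M+2: 0.8482×0.2424 + 0.1518×0.7576 = 0.320607
  M+4: 0.1518×0.2424 = 0.036796
Scale to base peak (0.642596) = 100: 100.0 : 49.9 : 5.7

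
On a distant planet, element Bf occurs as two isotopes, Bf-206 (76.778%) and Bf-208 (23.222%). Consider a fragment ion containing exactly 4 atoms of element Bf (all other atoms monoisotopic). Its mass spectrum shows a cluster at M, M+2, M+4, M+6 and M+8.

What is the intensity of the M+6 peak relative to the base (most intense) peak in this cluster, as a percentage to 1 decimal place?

9.1%

Binomial terms of (0.76778 + 0.23222)^4: M 0.3475, M+2 0.4204, M+4 0.1907, M+6 0.0385, M+8 0.0029 → M+2 is the base peak.
P(M+2) = C(4,1) × 0.76778^3 × 0.23222^1 = 4 × 0.45259566 × 0.23222 = 0.420407 (base)
P(M+6) = C(4,3) × 0.76778^1 × 0.23222^3 = 4 × 0.76778 × 0.01252273 = 0.038459
Relative intensity = 0.038459 / 0.420407 × 100 = 9.1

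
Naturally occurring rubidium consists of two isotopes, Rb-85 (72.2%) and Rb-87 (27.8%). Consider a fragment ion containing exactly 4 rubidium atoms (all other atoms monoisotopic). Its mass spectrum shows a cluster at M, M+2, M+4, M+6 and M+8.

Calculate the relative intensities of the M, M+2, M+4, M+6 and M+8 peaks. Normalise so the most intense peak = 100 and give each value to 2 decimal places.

64.93 : 100.00 : 57.76 : 14.83 : 1.43

Each Rb atom is independently Rb-85 (p = 0.722) or Rb-87 (q = 0.278); the cluster is the binomial expansion (p + q)^4.
P(M) = 0.722^4 = 0.271737
P(M+2) = 4 × 0.722^3 × 0.278^1 = 0.418520
P(M+4) = 6 × 0.722^2 × 0.278^2 = 0.241721
P(M+6) = 4 × 0.722^1 × 0.278^3 = 0.062049
P(M+8) = 0.278^4 = 0.005973
The M+2 peak is largest (0.418520); scaling to 100 gives 64.93 : 100.00 : 57.76 : 14.83 : 1.43.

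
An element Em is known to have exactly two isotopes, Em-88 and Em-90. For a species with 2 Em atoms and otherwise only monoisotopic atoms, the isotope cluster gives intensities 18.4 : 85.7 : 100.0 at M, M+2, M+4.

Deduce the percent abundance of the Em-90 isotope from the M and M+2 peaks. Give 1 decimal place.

70.0%

Let p = fractional abundance of Em-88. I(M+2)/I(M) = [C(2,1)·p^1·(1−p)] / p^2 = 2·(1−p)/p = 85.7/18.4 = 4.6576
(1−p)/p = 4.6576/2 = 2.3288  ⇒  p = 1/(1 + 2.3288) = 0.3004
Em-88: 30.0%, Em-90: 70.0%.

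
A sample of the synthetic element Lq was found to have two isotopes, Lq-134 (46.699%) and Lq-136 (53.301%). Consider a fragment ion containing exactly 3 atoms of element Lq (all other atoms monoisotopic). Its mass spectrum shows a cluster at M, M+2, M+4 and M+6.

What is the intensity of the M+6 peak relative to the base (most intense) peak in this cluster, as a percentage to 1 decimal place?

38.0%

(0.46699 + 0.53301)^3 gives M 0.1018, M+2 0.3487, M+4 0.3980, M+6 0.1514; the largest is M+4.
P(M+4) = C(3,2) × 0.46699^1 × 0.53301^2 = 3 × 0.46699 × 0.28409966 = 0.398015 (base)
P(M+6) = C(3,3) × 0.46699^0 × 0.53301^3 = 1 × 1.0000 × 0.15142796 = 0.151428
Relative intensity = 0.151428 / 0.398015 × 100 = 38.0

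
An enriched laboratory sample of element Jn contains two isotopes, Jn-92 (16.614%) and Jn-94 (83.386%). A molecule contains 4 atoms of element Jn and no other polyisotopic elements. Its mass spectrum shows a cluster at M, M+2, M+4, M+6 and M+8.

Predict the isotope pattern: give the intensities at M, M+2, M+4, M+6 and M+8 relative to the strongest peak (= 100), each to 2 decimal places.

The 4 Jn atoms are independent, so intensities follow the terms of (0.16614 + 0.83386)^4.
P(M) = 0.16614^4 = 0.000762
P(M+2) = 4 × 0.16614^3 × 0.83386^1 = 0.015296
P(M+4) = 6 × 0.16614^2 × 0.83386^2 = 0.115156
P(M+6) = 4 × 0.16614^1 × 0.83386^3 = 0.385313
P(M+8) = 0.83386^4 = 0.483473
The M+8 peak is largest (0.483473); scaling to 100 gives 0.16 : 3.16 : 23.82 : 79.70 : 100.00.

0.16 : 3.16 : 23.82 : 79.70 : 100.00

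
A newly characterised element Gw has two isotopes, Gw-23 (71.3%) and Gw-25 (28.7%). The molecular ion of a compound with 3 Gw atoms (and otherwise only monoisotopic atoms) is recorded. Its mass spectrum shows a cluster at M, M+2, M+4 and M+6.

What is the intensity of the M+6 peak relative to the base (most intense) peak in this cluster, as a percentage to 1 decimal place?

5.4%

Binomial terms of (0.713 + 0.287)^3: M 0.3625, M+2 0.4377, M+4 0.1762, M+6 0.0236 → M+2 is the base peak.
P(M+2) = C(3,1) × 0.713^2 × 0.287^1 = 3 × 0.508369 × 0.2870 = 0.437706 (base)
P(M+6) = C(3,3) × 0.713^0 × 0.287^3 = 1 × 1.0000 × 0.0236399 = 0.023640
Relative intensity = 0.023640 / 0.437706 × 100 = 5.4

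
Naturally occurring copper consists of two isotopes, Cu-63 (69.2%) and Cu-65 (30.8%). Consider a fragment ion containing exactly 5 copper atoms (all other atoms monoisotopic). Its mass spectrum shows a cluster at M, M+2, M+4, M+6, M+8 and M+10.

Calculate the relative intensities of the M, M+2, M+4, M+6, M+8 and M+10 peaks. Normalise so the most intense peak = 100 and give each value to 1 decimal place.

Expanding (0.692 + 0.308)^5:
P(M) = 0.692^5 = 0.158683
P(M+2) = 5 × 0.692^4 × 0.308^1 = 0.353139
P(M+4) = 10 × 0.692^3 × 0.308^2 = 0.314355
P(M+6) = 10 × 0.692^2 × 0.308^3 = 0.139915
P(M+8) = 5 × 0.692^1 × 0.308^4 = 0.031137
P(M+10) = 0.308^5 = 0.002772
The M+2 peak is largest (0.353139); scaling to 100 gives 44.9 : 100.0 : 89.0 : 39.6 : 8.8 : 0.8.

44.9 : 100.0 : 89.0 : 39.6 : 8.8 : 0.8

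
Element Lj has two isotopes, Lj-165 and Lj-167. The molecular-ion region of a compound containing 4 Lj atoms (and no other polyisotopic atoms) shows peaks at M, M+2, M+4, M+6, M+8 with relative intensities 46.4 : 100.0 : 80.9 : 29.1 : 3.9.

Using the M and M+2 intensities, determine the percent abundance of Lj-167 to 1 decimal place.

Let p = fractional abundance of Lj-165. I(M+2)/I(M) = [C(4,1)·p^3·(1−p)] / p^4 = 4·(1−p)/p = 100.0/46.4 = 2.1552
(1−p)/p = 2.1552/4 = 0.5388  ⇒  p = 1/(1 + 0.5388) = 0.6499
Lj-165: 65.0%, Lj-167: 35.0%.

35.0%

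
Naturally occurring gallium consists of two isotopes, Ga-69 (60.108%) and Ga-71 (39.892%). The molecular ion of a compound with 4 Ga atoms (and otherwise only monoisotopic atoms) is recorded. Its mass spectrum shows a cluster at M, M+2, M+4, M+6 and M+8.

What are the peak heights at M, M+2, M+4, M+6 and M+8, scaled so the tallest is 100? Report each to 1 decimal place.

The 4 Ga atoms are independent, so intensities follow the terms of (0.60108 + 0.39892)^4.
P(M) = 0.60108^4 = 0.130536
P(M+2) = 4 × 0.60108^3 × 0.39892^1 = 0.346531
P(M+4) = 6 × 0.60108^2 × 0.39892^2 = 0.344975
P(M+6) = 4 × 0.60108^1 × 0.39892^3 = 0.152633
P(M+8) = 0.39892^4 = 0.025325
The M+2 peak is largest (0.346531); scaling to 100 gives 37.7 : 100.0 : 99.6 : 44.0 : 7.3.

37.7 : 100.0 : 99.6 : 44.0 : 7.3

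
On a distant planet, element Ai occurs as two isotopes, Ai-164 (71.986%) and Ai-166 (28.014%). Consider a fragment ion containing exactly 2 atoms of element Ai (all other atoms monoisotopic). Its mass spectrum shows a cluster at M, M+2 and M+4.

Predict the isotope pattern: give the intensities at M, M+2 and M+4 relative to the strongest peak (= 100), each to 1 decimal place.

100.0 : 77.8 : 15.1

The 2 Ai atoms are independent, so intensities follow the terms of (0.71986 + 0.28014)^2.
P(M) = 0.71986^2 = 0.518198
P(M+2) = 2 × 0.71986^1 × 0.28014^1 = 0.403323
P(M+4) = 0.28014^2 = 0.078478
The M peak is largest (0.518198); scaling to 100 gives 100.0 : 77.8 : 15.1.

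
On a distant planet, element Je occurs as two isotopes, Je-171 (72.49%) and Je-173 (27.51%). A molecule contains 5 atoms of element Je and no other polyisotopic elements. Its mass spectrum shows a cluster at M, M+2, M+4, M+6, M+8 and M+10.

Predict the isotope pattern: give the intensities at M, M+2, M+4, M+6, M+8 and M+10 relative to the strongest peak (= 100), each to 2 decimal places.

52.70 : 100.00 : 75.90 : 28.80 : 5.47 : 0.41

Expanding (0.7249 + 0.2751)^5:
P(M) = 0.7249^5 = 0.200166
P(M+2) = 5 × 0.7249^4 × 0.2751^1 = 0.379816
P(M+4) = 10 × 0.7249^3 × 0.2751^2 = 0.288281
P(M+6) = 10 × 0.7249^2 × 0.2751^3 = 0.109403
P(M+8) = 5 × 0.7249^1 × 0.2751^4 = 0.020759
P(M+10) = 0.2751^5 = 0.001576
The M+2 peak is largest (0.379816); scaling to 100 gives 52.70 : 100.00 : 75.90 : 28.80 : 5.47 : 0.41.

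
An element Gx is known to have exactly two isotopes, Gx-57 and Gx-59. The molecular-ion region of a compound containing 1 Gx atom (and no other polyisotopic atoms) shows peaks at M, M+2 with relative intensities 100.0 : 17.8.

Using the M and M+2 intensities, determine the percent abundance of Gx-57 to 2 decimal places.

84.89%

Write p for the Gx-57 fraction. I(M+2)/I(M) = [C(1,1)·p^0·(1−p)] / p^1 = 1·(1−p)/p = 17.8/100.0 = 0.1780
(1−p)/p = 0.1780/1 = 0.1780  ⇒  p = 1/(1 + 0.1780) = 0.8489
Gx-57: 84.89%, Gx-59: 15.11%.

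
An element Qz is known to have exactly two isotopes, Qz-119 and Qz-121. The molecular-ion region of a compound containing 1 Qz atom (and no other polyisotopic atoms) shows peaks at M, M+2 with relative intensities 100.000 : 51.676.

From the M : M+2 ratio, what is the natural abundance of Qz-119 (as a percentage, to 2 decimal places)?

65.93%

Let p = fractional abundance of Qz-119. I(M+2)/I(M) = [C(1,1)·p^0·(1−p)] / p^1 = 1·(1−p)/p = 51.676/100.000 = 0.5168
(1−p)/p = 0.5168/1 = 0.5168  ⇒  p = 1/(1 + 0.5168) = 0.6593
Qz-119: 65.93%, Qz-121: 34.07%.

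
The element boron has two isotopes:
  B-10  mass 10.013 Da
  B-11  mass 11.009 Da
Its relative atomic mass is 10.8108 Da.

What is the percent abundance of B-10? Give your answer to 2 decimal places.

19.90%

With x = fraction of B-10 (so B-11 is 1 − x):
10.013·x + 11.009·(1 − x) = 10.8108
(10.013 − 11.009)·x = 10.8108 − 11.009
x = -0.1982 / -0.996 = 0.19900 → 19.90% B-10, 80.10% B-11.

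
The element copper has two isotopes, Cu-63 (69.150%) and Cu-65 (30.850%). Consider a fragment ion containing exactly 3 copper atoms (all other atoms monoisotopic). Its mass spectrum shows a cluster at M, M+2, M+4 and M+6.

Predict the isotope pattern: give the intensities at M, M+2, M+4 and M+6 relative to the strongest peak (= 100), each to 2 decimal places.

74.72 : 100.00 : 44.61 : 6.63

Expanding (0.69150 + 0.30850)^3:
P(M) = 0.69150^3 = 0.330656
P(M+2) = 3 × 0.69150^2 × 0.30850^1 = 0.442548
P(M+4) = 3 × 0.69150^1 × 0.30850^2 = 0.197435
P(M+6) = 0.30850^3 = 0.029361
The M+2 peak is largest (0.442548); scaling to 100 gives 74.72 : 100.00 : 44.61 : 6.63.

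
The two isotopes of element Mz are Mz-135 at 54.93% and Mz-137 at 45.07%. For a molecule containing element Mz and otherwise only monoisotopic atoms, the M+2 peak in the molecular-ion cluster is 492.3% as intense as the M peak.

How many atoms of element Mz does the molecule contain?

For n independent Mz atoms, I(M+2)/I(M) = n · (abundance Mz-137) / (abundance Mz-135) = n · 0.4507/0.5493.
n = 4.923 × 0.5493/0.4507 = 6.00 ≈ 6

6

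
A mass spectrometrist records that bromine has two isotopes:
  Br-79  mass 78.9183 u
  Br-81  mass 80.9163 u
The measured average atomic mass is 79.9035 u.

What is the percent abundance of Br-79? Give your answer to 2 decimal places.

With x = fraction of Br-79 (so Br-81 is 1 − x):
78.9183·x + 80.9163·(1 − x) = 79.9035
(78.9183 − 80.9163)·x = 79.9035 − 80.9163
x = -1.0128 / -1.9980 = 0.50691 → 50.69% Br-79, 49.31% Br-81.

50.69%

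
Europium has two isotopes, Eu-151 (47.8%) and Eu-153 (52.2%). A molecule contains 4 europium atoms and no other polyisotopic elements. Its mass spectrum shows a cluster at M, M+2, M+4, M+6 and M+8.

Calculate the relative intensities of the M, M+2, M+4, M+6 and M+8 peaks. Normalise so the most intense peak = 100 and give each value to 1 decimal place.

Each Eu atom is independently Eu-151 (p = 0.478) or Eu-153 (q = 0.522); the cluster is the binomial expansion (p + q)^4.
P(M) = 0.478^4 = 0.052205
P(M+2) = 4 × 0.478^3 × 0.522^1 = 0.228042
P(M+4) = 6 × 0.478^2 × 0.522^2 = 0.373549
P(M+6) = 4 × 0.478^1 × 0.522^3 = 0.271956
P(M+8) = 0.522^4 = 0.074248
The M+4 peak is largest (0.373549); scaling to 100 gives 14.0 : 61.0 : 100.0 : 72.8 : 19.9.

14.0 : 61.0 : 100.0 : 72.8 : 19.9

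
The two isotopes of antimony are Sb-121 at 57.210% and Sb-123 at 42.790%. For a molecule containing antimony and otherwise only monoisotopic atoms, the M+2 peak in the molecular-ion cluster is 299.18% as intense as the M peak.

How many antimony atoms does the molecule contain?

With n Sb atoms, P(M+2)/P(M) = C(n,1)·p^(n−1)q / p^n = n·q/p = n · 0.42790/0.57210.
n = 2.9918 × 0.57210/0.42790 = 4.00 ≈ 4

4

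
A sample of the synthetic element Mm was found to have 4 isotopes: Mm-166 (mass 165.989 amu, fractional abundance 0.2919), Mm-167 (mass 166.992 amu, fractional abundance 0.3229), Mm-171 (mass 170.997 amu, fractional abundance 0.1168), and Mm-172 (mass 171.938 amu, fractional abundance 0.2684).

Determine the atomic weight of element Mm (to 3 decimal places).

Weight each isotope mass by its fractional abundance: 0.2919 × 165.989 + 0.3229 × 166.992 + 0.1168 × 170.997 + 0.2684 × 171.938
= 48.4522 + 53.9217 + 19.9724 + 46.1482 = 168.4945 amu

168.495 amu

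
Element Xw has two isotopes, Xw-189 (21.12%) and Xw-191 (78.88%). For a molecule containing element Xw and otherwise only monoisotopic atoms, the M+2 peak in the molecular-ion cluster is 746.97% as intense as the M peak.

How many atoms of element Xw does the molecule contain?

For n independent Xw atoms, I(M+2)/I(M) = n · (abundance Xw-191) / (abundance Xw-189) = n · 0.7888/0.2112.
n = 7.4697 × 0.2112/0.7888 = 2.00 ≈ 2

2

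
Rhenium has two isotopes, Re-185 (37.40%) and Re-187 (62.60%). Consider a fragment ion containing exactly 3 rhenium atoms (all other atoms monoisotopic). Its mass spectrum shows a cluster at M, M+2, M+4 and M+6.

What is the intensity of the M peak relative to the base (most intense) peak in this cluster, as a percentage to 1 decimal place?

11.9%

Binomial terms of (0.3740 + 0.6260)^3: M 0.0523, M+2 0.2627, M+4 0.4397, M+6 0.2453 → M+4 is the base peak.
P(M+4) = C(3,2) × 0.3740^1 × 0.6260^2 = 3 × 0.3740 × 0.391876 = 0.439685 (base)
P(M) = C(3,0) × 0.3740^3 × 0.6260^0 = 1 × 0.05231362 × 1.0000 = 0.052314
Relative intensity = 0.052314 / 0.439685 × 100 = 11.9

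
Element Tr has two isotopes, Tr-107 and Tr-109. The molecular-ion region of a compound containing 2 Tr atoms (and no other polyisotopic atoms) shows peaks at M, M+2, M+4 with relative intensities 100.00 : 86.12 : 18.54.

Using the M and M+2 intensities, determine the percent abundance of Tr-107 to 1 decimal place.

69.9%

Let p = fractional abundance of Tr-107. I(M+2)/I(M) = [C(2,1)·p^1·(1−p)] / p^2 = 2·(1−p)/p = 86.12/100.00 = 0.8612
(1−p)/p = 0.8612/2 = 0.4306  ⇒  p = 1/(1 + 0.4306) = 0.6990
Tr-107: 69.9%, Tr-109: 30.1%.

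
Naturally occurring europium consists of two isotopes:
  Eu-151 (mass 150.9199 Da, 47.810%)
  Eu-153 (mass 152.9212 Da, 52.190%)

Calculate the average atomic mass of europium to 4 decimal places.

151.9644 Da

Weight each isotope mass by its fractional abundance: 0.47810 × 150.9199 + 0.52190 × 152.9212
= 72.15480 + 79.80957 = 151.96437 Da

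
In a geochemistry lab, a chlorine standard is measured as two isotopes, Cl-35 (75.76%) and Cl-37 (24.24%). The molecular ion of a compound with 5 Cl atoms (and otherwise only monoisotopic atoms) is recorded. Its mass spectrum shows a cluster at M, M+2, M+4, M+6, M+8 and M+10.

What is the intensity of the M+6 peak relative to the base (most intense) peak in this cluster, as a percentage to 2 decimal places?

Term probabilities: M 0.2496, M+2 0.3993, M+4 0.2555, M+6 0.0817, M+8 0.0131, M+10 0.0008. Base peak = M+2.
P(M+2) = C(5,1) × 0.7576^4 × 0.2424^1 = 5 × 0.32942751 × 0.2424 = 0.399266 (base)
P(M+6) = C(5,3) × 0.7576^2 × 0.2424^3 = 10 × 0.57395776 × 0.01424288 = 0.081748
Relative intensity = 0.081748 / 0.399266 × 100 = 20.47

20.47%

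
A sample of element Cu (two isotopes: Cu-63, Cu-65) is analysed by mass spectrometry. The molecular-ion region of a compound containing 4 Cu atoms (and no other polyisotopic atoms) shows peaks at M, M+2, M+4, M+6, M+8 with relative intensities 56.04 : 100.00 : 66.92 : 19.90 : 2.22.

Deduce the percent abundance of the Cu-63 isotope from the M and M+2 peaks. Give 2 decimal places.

Write p for the Cu-63 fraction. I(M+2)/I(M) = [C(4,1)·p^3·(1−p)] / p^4 = 4·(1−p)/p = 100.00/56.04 = 1.7844
(1−p)/p = 1.7844/4 = 0.4461  ⇒  p = 1/(1 + 0.4461) = 0.6915
Cu-63: 69.15%, Cu-65: 30.85%.

69.15%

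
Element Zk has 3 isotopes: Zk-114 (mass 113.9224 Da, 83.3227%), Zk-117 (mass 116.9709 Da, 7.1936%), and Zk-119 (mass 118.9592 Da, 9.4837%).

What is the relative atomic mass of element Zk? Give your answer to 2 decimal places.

Average mass = Σ (abundance × isotope mass) = 0.833227 × 113.9224 + 0.071936 × 116.9709 + 0.094837 × 118.9592
= 94.92322 + 8.41442 + 11.28173 = 114.61937 Da

114.62 Da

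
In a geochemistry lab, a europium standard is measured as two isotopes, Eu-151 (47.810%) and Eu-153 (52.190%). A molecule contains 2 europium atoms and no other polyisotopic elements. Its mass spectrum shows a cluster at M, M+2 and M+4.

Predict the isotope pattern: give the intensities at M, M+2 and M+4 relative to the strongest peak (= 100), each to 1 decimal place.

45.8 : 100.0 : 54.6

The 2 Eu atoms are independent, so intensities follow the terms of (0.47810 + 0.52190)^2.
P(M) = 0.47810^2 = 0.228580
P(M+2) = 2 × 0.47810^1 × 0.52190^1 = 0.499041
P(M+4) = 0.52190^2 = 0.272380
The M+2 peak is largest (0.499041); scaling to 100 gives 45.8 : 100.0 : 54.6.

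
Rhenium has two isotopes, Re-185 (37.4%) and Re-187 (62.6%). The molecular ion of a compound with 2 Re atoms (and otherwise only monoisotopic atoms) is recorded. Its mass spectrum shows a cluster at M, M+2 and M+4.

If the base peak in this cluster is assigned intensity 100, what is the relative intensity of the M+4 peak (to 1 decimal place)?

83.7

Term probabilities: M 0.1399, M+2 0.4682, M+4 0.3919. Base peak = M+2.
P(M+2) = C(2,1) × 0.374^1 × 0.626^1 = 2 × 0.3740 × 0.6260 = 0.468248 (base)
P(M+4) = C(2,2) × 0.374^0 × 0.626^2 = 1 × 1.0000 × 0.391876 = 0.391876
Relative intensity = 0.391876 / 0.468248 × 100 = 83.7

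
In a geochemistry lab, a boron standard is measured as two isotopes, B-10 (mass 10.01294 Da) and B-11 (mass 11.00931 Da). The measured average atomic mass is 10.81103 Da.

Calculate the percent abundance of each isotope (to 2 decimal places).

With x = fraction of B-10 (so B-11 is 1 − x):
10.01294·x + 11.00931·(1 − x) = 10.81103
(10.01294 − 11.00931)·x = 10.81103 − 11.00931
x = -0.19828 / -0.99637 = 0.19900 → 19.90% B-10, 80.10% B-11.

B-10: 19.90%, B-11: 80.10%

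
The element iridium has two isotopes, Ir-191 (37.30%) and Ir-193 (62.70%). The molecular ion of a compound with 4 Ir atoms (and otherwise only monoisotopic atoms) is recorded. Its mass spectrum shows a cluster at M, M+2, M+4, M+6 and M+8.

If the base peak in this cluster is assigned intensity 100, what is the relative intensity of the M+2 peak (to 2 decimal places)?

Term probabilities: M 0.0194, M+2 0.1302, M+4 0.3282, M+6 0.3678, M+8 0.1546. Base peak = M+6.
P(M+6) = C(4,3) × 0.3730^1 × 0.6270^3 = 4 × 0.3730 × 0.24649188 = 0.367766 (base)
P(M+2) = C(4,1) × 0.3730^3 × 0.6270^1 = 4 × 0.05189512 × 0.6270 = 0.130153
Relative intensity = 0.130153 / 0.367766 × 100 = 35.39

35.39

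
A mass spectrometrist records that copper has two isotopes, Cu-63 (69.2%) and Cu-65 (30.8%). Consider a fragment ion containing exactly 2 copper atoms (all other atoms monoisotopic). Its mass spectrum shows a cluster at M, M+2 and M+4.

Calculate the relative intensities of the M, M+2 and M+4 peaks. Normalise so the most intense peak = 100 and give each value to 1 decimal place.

Each Cu atom is independently Cu-63 (p = 0.692) or Cu-65 (q = 0.308); the cluster is the binomial expansion (p + q)^2.
P(M) = 0.692^2 = 0.478864
P(M+2) = 2 × 0.692^1 × 0.308^1 = 0.426272
P(M+4) = 0.308^2 = 0.094864
The M peak is largest (0.478864); scaling to 100 gives 100.0 : 89.0 : 19.8.

100.0 : 89.0 : 19.8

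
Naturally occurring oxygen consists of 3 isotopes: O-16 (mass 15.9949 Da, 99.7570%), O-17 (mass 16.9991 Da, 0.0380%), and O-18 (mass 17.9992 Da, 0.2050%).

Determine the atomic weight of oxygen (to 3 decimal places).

15.999 Da

Weight each isotope mass by its fractional abundance: 0.997570 × 15.9949 + 0.000380 × 16.9991 + 0.002050 × 17.9992
= 15.95603 + 0.00646 + 0.03690 = 15.99939 Da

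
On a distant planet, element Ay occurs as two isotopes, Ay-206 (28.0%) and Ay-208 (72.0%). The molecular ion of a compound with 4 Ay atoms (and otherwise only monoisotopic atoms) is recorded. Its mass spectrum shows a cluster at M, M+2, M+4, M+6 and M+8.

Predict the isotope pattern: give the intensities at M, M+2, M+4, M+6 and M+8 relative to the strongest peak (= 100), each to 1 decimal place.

The 4 Ay atoms are independent, so intensities follow the terms of (0.280 + 0.720)^4.
P(M) = 0.280^4 = 0.006147
P(M+2) = 4 × 0.280^3 × 0.720^1 = 0.063222
P(M+4) = 6 × 0.280^2 × 0.720^2 = 0.243855
P(M+6) = 4 × 0.280^1 × 0.720^3 = 0.418038
P(M+8) = 0.720^4 = 0.268739
The M+6 peak is largest (0.418038); scaling to 100 gives 1.5 : 15.1 : 58.3 : 100.0 : 64.3.

1.5 : 15.1 : 58.3 : 100.0 : 64.3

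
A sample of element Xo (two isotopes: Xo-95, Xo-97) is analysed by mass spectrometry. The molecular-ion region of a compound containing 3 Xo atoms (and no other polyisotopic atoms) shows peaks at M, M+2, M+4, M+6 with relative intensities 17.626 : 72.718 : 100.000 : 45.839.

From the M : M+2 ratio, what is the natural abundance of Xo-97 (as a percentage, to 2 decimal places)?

57.90%

If p is the fraction of Xo that is Xo-95, then I(M+2)/I(M) = [C(3,1)·p^2·(1−p)] / p^3 = 3·(1−p)/p = 72.718/17.626 = 4.1256
(1−p)/p = 4.1256/3 = 1.3752  ⇒  p = 1/(1 + 1.3752) = 0.4210
Xo-95: 42.10%, Xo-97: 57.90%.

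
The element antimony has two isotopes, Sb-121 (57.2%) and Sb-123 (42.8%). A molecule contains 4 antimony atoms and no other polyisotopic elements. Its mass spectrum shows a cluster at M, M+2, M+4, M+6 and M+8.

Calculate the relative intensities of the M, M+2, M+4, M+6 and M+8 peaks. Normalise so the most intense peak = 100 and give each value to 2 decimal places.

The 4 Sb atoms are independent, so intensities follow the terms of (0.572 + 0.428)^4.
P(M) = 0.572^4 = 0.107049
P(M+2) = 4 × 0.572^3 × 0.428^1 = 0.320400
P(M+4) = 6 × 0.572^2 × 0.428^2 = 0.359609
P(M+6) = 4 × 0.572^1 × 0.428^3 = 0.179385
P(M+8) = 0.428^4 = 0.033556
The M+4 peak is largest (0.359609); scaling to 100 gives 29.77 : 89.10 : 100.00 : 49.88 : 9.33.

29.77 : 89.10 : 100.00 : 49.88 : 9.33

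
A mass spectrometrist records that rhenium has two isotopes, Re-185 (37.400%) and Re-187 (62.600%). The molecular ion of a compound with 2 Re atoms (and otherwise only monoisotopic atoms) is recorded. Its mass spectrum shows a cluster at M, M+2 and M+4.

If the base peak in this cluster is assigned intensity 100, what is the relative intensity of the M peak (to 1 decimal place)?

29.9

Term probabilities: M 0.1399, M+2 0.4682, M+4 0.3919. Base peak = M+2.
P(M+2) = C(2,1) × 0.37400^1 × 0.62600^1 = 2 × 0.3740 × 0.6260 = 0.468248 (base)
P(M) = C(2,0) × 0.37400^2 × 0.62600^0 = 1 × 0.139876 × 1.0000 = 0.139876
Relative intensity = 0.139876 / 0.468248 × 100 = 29.9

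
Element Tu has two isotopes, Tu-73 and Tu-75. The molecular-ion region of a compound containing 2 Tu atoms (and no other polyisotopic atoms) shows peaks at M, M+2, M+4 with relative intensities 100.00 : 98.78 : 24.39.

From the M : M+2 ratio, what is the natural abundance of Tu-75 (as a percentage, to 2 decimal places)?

33.06%

Let p = fractional abundance of Tu-73. I(M+2)/I(M) = [C(2,1)·p^1·(1−p)] / p^2 = 2·(1−p)/p = 98.78/100.00 = 0.9878
(1−p)/p = 0.9878/2 = 0.4939  ⇒  p = 1/(1 + 0.4939) = 0.6694
Tu-73: 66.94%, Tu-75: 33.06%.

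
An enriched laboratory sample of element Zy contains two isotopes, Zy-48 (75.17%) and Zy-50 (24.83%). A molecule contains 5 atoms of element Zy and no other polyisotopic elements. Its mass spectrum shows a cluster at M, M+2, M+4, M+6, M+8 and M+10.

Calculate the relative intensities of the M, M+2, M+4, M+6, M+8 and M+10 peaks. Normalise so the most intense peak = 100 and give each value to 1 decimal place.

Each Zy atom is independently Zy-48 (p = 0.7517) or Zy-50 (q = 0.2483); the cluster is the binomial expansion (p + q)^5.
P(M) = 0.7517^5 = 0.240006
P(M+2) = 5 × 0.7517^4 × 0.2483^1 = 0.396392
P(M+4) = 10 × 0.7517^3 × 0.2483^2 = 0.261871
P(M+6) = 10 × 0.7517^2 × 0.2483^3 = 0.086501
P(M+8) = 5 × 0.7517^1 × 0.2483^4 = 0.014286
P(M+10) = 0.2483^5 = 0.000944
The M+2 peak is largest (0.396392); scaling to 100 gives 60.5 : 100.0 : 66.1 : 21.8 : 3.6 : 0.2.

60.5 : 100.0 : 66.1 : 21.8 : 3.6 : 0.2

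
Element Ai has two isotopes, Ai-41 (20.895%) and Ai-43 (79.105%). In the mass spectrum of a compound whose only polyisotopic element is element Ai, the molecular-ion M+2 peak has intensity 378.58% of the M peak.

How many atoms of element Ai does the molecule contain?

1

The M+2/M ratio from n Ai atoms is n · q/p = n · 0.79105/0.20895.
n = 3.7858 × 0.20895/0.79105 = 1.00 ≈ 1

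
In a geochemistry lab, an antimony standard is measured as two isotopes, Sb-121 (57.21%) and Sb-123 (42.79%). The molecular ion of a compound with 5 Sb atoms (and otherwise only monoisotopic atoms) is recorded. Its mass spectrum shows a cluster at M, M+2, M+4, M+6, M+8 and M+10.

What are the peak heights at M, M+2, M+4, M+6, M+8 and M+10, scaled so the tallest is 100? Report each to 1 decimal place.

The 5 Sb atoms are independent, so intensities follow the terms of (0.5721 + 0.4279)^5.
P(M) = 0.5721^5 = 0.061286
P(M+2) = 5 × 0.5721^4 × 0.4279^1 = 0.229192
P(M+4) = 10 × 0.5721^3 × 0.4279^2 = 0.342847
P(M+6) = 10 × 0.5721^2 × 0.4279^3 = 0.256431
P(M+8) = 5 × 0.5721^1 × 0.4279^4 = 0.095898
P(M+10) = 0.4279^5 = 0.014345
The M+4 peak is largest (0.342847); scaling to 100 gives 17.9 : 66.8 : 100.0 : 74.8 : 28.0 : 4.2.

17.9 : 66.8 : 100.0 : 74.8 : 28.0 : 4.2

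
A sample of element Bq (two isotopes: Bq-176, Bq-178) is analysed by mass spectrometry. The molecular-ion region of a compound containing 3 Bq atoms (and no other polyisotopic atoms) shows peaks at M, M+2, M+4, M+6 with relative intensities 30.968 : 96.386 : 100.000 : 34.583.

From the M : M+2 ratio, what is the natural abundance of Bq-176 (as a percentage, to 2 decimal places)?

49.08%

If p is the fraction of Bq that is Bq-176, then I(M+2)/I(M) = [C(3,1)·p^2·(1−p)] / p^3 = 3·(1−p)/p = 96.386/30.968 = 3.1124
(1−p)/p = 3.1124/3 = 1.0375  ⇒  p = 1/(1 + 1.0375) = 0.4908
Bq-176: 49.08%, Bq-178: 50.92%.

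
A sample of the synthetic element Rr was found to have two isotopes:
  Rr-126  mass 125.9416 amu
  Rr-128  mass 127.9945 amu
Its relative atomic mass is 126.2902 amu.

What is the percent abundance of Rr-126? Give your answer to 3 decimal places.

Let x be the fractional abundance of Rr-126; then Rr-128 has abundance 1 − x.
125.9416·x + 127.9945·(1 − x) = 126.2902
(125.9416 − 127.9945)·x = 126.2902 − 127.9945
x = -1.7043 / -2.0529 = 0.83019 → 83.019% Rr-126, 16.981% Rr-128.

83.019%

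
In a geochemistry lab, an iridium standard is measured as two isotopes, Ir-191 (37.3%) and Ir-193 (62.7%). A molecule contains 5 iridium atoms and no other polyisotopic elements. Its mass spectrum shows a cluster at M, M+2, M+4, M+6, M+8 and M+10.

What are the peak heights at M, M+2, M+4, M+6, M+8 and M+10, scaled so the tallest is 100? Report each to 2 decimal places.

Expanding (0.373 + 0.627)^5:
P(M) = 0.373^5 = 0.007220
P(M+2) = 5 × 0.373^4 × 0.627^1 = 0.060684
P(M+4) = 10 × 0.373^3 × 0.627^2 = 0.204015
P(M+6) = 10 × 0.373^2 × 0.627^3 = 0.342942
P(M+8) = 5 × 0.373^1 × 0.627^4 = 0.288237
P(M+10) = 0.627^5 = 0.096903
The M+6 peak is largest (0.342942); scaling to 100 gives 2.11 : 17.70 : 59.49 : 100.00 : 84.05 : 28.26.

2.11 : 17.70 : 59.49 : 100.00 : 84.05 : 28.26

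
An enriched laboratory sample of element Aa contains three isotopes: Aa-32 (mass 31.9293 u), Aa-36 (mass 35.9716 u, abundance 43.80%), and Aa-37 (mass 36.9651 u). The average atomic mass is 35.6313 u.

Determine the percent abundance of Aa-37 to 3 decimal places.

Let x and y be the fractions of Aa-32 and Aa-37. Then x + y = 1 − 0.4380 = 0.5620 and 31.9293x + 36.9651y = 35.6313 − 0.4380×35.9716 = 19.8757392.
Substituting: 31.9293x + 36.9651(0.5620 − x) = 19.8757392
(31.9293 − 36.9651)x = -0.898647  ⇒  x = 0.17845, y = 0.38355
Aa-32: 17.845%, Aa-37: 38.355%.

38.355%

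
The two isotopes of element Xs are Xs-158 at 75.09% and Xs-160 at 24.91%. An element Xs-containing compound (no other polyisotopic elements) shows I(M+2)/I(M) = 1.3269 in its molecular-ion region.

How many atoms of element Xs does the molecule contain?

4

For n independent Xs atoms, I(M+2)/I(M) = n · (abundance Xs-160) / (abundance Xs-158) = n · 0.2491/0.7509.
n = 1.3269 × 0.7509/0.2491 = 4.00 ≈ 4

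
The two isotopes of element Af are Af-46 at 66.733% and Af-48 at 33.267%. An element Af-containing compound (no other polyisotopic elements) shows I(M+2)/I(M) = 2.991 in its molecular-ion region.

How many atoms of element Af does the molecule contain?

6

For n independent Af atoms, I(M+2)/I(M) = n · (abundance Af-48) / (abundance Af-46) = n · 0.33267/0.66733.
n = 2.991 × 0.66733/0.33267 = 6.00 ≈ 6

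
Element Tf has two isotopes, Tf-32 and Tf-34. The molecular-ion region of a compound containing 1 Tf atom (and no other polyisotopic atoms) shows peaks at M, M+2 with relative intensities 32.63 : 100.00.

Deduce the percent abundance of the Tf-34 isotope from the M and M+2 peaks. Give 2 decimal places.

75.40%

Let p = fractional abundance of Tf-32. I(M+2)/I(M) = [C(1,1)·p^0·(1−p)] / p^1 = 1·(1−p)/p = 100.00/32.63 = 3.0647
(1−p)/p = 3.0647/1 = 3.0647  ⇒  p = 1/(1 + 3.0647) = 0.2460
Tf-32: 24.60%, Tf-34: 75.40%.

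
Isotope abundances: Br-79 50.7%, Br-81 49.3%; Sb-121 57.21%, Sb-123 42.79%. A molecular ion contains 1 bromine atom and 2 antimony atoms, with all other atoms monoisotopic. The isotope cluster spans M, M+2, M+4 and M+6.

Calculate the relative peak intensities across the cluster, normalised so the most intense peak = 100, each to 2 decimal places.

Bromine pattern (n=1): 0.5070 : 0.4930
Antimony pattern (n=2): 0.32729841 : 0.48960318 : 0.18309841
Convolve the two distributions (both contribute in 2-u steps):
  M: 0.5070×0.32729841 = 0.165940
  M+2: 0.5070×0.48960318 + 0.4930×0.32729841 = 0.409587
  M+4: 0.5070×0.18309841 + 0.4930×0.48960318 = 0.334205
  M+6: 0.4930×0.18309841 = 0.090268
Scale to base peak (0.409587) = 100: 40.51 : 100.00 : 81.60 : 22.04

40.51 : 100.00 : 81.60 : 22.04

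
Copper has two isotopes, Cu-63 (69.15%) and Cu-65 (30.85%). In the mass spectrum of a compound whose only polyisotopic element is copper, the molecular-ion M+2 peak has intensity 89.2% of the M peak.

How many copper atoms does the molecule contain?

2

With n Cu atoms, P(M+2)/P(M) = C(n,1)·p^(n−1)q / p^n = n·q/p = n · 0.3085/0.6915.
n = 0.892 × 0.6915/0.3085 = 2.00 ≈ 2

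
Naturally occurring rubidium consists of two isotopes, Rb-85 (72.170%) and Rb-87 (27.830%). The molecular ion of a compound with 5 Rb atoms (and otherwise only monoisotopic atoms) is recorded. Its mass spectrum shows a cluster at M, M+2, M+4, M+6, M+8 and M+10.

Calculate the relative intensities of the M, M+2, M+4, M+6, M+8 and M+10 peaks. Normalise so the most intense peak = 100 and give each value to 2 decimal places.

Each Rb atom is independently Rb-85 (p = 0.72170) or Rb-87 (q = 0.27830); the cluster is the binomial expansion (p + q)^5.
P(M) = 0.72170^5 = 0.195787
P(M+2) = 5 × 0.72170^4 × 0.27830^1 = 0.377494
P(M+4) = 10 × 0.72170^3 × 0.27830^2 = 0.291136
P(M+6) = 10 × 0.72170^2 × 0.27830^3 = 0.112267
P(M+8) = 5 × 0.72170^1 × 0.27830^4 = 0.021646
P(M+10) = 0.27830^5 = 0.001669
The M+2 peak is largest (0.377494); scaling to 100 gives 51.86 : 100.00 : 77.12 : 29.74 : 5.73 : 0.44.

51.86 : 100.00 : 77.12 : 29.74 : 5.73 : 0.44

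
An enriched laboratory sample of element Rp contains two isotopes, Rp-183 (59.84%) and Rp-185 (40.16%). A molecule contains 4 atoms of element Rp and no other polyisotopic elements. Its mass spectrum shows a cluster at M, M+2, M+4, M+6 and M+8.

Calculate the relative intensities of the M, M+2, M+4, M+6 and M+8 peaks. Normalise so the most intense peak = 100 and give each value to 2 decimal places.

37.00 : 99.34 : 100.00 : 44.74 : 7.51

The 4 Rp atoms are independent, so intensities follow the terms of (0.5984 + 0.4016)^4.
P(M) = 0.5984^4 = 0.128223
P(M+2) = 4 × 0.5984^3 × 0.4016^1 = 0.344214
P(M+4) = 6 × 0.5984^2 × 0.4016^2 = 0.346515
P(M+6) = 4 × 0.5984^1 × 0.4016^3 = 0.155036
P(M+8) = 0.4016^4 = 0.026012
The M+4 peak is largest (0.346515); scaling to 100 gives 37.00 : 99.34 : 100.00 : 44.74 : 7.51.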